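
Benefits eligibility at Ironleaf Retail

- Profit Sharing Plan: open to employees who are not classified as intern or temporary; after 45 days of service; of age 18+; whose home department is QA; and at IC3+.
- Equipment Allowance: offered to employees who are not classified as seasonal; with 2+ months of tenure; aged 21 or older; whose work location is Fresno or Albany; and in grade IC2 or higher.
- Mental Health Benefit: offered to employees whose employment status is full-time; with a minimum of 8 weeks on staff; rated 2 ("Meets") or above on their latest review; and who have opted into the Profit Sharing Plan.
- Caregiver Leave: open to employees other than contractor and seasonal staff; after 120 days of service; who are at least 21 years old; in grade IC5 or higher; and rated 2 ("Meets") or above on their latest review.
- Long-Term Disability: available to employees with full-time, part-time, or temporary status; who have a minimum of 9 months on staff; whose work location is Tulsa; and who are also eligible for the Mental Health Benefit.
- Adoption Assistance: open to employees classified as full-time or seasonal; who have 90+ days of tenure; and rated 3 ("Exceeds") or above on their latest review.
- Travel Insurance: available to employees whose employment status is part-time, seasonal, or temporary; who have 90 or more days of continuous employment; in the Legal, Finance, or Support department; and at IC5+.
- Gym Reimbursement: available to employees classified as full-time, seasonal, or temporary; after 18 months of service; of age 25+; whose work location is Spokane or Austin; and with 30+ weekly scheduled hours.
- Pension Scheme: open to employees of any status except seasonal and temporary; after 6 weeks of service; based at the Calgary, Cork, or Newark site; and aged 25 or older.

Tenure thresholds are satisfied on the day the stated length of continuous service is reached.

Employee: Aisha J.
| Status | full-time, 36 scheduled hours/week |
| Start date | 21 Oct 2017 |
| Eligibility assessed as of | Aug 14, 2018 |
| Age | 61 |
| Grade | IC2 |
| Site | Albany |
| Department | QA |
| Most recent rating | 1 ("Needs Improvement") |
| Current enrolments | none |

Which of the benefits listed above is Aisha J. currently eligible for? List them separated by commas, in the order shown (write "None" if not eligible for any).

Equipment Allowance

Service from 21 Oct 2017 to Aug 14, 2018: 297 days.
Profit Sharing Plan — status full-time ✓ (not excluded); service 297 days ≥ 45 days ✓; age 61 ≥ 18 ✓; dept QA ✓; grade IC2 < IC3 ✗ → not eligible.
Equipment Allowance — status full-time ✓ (not excluded); service 297 days ≥ 2 months (≈60 days) ✓; age 61 ≥ 21 ✓; site Albany ✓; grade IC2 ≥ IC2 ✓ → eligible.
Mental Health Benefit — status full-time ✓; service 297 days ≥ 8 weeks (≈56 days) ✓; rating 1 < 2 ✗ → not eligible.
Caregiver Leave — status full-time ✓ (not excluded); service 297 days ≥ 120 days ✓; age 61 ≥ 21 ✓; grade IC2 < IC5 ✗ → not eligible.
Long-Term Disability — status full-time ✓; service 297 days ≥ 9 months (≈270 days) ✓; site Albany ✗ (not Tulsa) → not eligible.
Adoption Assistance — status full-time ✓; service 297 days ≥ 90 days ✓; rating 1 < 3 ✗ → not eligible.
Travel Insurance — status full-time ✗ (requires part-time, seasonal, or temporary) → not eligible.
Gym Reimbursement — status full-time ✓; service 297 days < 18 months (≈540 days) ✗ → not eligible.
Pension Scheme — status full-time ✓ (not excluded); service 297 days ≥ 6 weeks (≈42 days) ✓; site Albany ✗ (not Calgary, Cork, or Newark) → not eligible.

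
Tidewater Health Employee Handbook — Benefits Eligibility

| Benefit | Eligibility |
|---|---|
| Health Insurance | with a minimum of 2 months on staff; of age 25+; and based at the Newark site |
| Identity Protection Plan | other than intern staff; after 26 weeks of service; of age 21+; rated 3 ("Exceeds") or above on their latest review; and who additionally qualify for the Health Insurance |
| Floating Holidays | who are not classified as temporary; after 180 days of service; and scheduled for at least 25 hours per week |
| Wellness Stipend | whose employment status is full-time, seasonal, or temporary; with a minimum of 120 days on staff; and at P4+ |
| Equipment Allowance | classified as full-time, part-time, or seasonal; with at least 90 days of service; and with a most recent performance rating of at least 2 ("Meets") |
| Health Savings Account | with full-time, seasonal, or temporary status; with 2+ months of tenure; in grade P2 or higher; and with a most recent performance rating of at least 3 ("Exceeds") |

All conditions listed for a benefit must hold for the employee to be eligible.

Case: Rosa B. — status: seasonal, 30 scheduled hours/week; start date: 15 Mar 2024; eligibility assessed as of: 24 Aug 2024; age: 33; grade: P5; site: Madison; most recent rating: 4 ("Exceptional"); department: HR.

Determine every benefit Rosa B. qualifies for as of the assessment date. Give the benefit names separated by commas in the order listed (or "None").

Wellness Stipend, Equipment Allowance, Health Savings Account

Service from 15 Mar 2024 to 24 Aug 2024: 162 days.
Health Insurance — service 162 days ≥ 2 months (≈60 days) ✓; age 33 ≥ 25 ✓; site Madison ✗ (not Newark) → not eligible.
Identity Protection Plan — status seasonal ✓ (not excluded); service 162 days < 26 weeks (≈182 days) ✗ → not eligible.
Floating Holidays — status seasonal ✓ (not excluded); service 162 days < 180 days ✗ → not eligible.
Wellness Stipend — status seasonal ✓; service 162 days ≥ 120 days ✓; grade P5 ≥ P4 ✓ → eligible.
Equipment Allowance — status seasonal ✓; service 162 days ≥ 90 days ✓; rating 4 ≥ 2 ✓ → eligible.
Health Savings Account — status seasonal ✓; service 162 days ≥ 2 months (≈60 days) ✓; grade P5 ≥ P2 ✓; rating 4 ≥ 3 ✓ → eligible.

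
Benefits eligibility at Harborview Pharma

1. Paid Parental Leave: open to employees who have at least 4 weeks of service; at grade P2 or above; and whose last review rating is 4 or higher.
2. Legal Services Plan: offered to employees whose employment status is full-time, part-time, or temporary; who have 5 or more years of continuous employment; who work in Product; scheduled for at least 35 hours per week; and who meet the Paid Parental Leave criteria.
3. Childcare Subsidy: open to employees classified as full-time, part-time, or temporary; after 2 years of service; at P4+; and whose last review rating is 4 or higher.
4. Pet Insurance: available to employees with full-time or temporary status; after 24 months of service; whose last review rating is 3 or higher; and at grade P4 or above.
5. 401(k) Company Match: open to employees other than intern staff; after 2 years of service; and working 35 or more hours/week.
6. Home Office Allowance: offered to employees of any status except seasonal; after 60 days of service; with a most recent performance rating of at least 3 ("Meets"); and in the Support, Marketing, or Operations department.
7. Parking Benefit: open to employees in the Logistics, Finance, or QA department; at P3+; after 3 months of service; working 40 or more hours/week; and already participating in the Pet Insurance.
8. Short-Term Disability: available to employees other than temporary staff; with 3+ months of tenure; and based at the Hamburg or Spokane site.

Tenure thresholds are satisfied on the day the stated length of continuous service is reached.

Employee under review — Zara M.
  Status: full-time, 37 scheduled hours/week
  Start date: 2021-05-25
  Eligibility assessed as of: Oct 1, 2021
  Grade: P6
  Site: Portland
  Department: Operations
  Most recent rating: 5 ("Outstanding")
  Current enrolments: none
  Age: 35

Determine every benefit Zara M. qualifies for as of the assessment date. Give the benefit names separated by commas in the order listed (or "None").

Service from 2021-05-25 to Oct 1, 2021: 129 days.
Paid Parental Leave — service 129 days ≥ 4 weeks (≈28 days) ✓; grade P6 ≥ P2 ✓; rating 5 ≥ 4 ✓ → eligible.
Legal Services Plan — status full-time ✓; service 129 days < 5 years (≈1825 days) ✗ → not eligible.
Childcare Subsidy — status full-time ✓; service 129 days < 2 years (≈730 days) ✗ → not eligible.
Pet Insurance — status full-time ✓; service 129 days < 24 months (≈720 days) ✗ → not eligible.
401(k) Company Match — status full-time ✓ (not excluded); service 129 days < 2 years (≈730 days) ✗ → not eligible.
Home Office Allowance — status full-time ✓ (not excluded); service 129 days ≥ 60 days ✓; rating 5 ≥ 3 ✓; dept Operations ✓ → eligible.
Parking Benefit — dept Operations ✗ → not eligible.
Short-Term Disability — status full-time ✓ (not excluded); service 129 days ≥ 3 months (≈90 days) ✓; site Portland ✗ (not Hamburg or Spokane) → not eligible.

Paid Parental Leave, Home Office Allowance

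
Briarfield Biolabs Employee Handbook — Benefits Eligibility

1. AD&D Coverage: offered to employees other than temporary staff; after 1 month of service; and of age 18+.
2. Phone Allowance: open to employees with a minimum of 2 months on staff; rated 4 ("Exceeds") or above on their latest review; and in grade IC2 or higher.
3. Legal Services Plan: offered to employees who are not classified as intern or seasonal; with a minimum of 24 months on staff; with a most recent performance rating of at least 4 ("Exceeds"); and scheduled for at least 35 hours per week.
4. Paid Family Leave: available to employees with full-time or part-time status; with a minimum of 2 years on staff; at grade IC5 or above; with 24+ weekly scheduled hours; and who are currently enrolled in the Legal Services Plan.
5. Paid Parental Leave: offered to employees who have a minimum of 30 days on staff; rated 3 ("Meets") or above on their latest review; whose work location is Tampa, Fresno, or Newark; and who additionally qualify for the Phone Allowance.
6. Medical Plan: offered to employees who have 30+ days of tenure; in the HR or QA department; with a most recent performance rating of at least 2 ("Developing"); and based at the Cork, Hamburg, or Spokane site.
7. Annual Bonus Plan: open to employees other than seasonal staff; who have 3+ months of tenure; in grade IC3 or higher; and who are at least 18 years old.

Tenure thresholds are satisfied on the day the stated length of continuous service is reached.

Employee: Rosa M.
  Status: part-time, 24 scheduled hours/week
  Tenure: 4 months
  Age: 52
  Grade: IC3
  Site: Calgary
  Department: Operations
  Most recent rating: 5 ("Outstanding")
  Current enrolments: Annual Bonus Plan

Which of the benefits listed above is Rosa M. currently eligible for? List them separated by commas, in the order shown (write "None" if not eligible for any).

AD&D Coverage — status part-time ✓ (not excluded); service 4 months ≥ 1 month ✓; age 52 ≥ 18 ✓ → eligible.
Phone Allowance — service 4 months ≥ 2 months ✓; rating 5 ≥ 4 ✓; grade IC3 ≥ IC2 ✓ → eligible.
Legal Services Plan — status part-time ✓ (not excluded); service 4 months < 24 months ✗ → not eligible.
Paid Family Leave — status part-time ✓; service 4 months < 2 years (≈730 days) ✗ → not eligible.
Paid Parental Leave — service 4 months ≥ 30 days ✓; rating 5 ≥ 3 ✓; site Calgary ✗ (not Tampa, Fresno, or Newark) → not eligible.
Medical Plan — service 4 months ≥ 30 days ✓; dept Operations ✗ → not eligible.
Annual Bonus Plan — status part-time ✓ (not excluded); service 4 months ≥ 3 months ✓; grade IC3 ≥ IC3 ✓; age 52 ≥ 18 ✓ → eligible.

AD&D Coverage, Phone Allowance, Annual Bonus Plan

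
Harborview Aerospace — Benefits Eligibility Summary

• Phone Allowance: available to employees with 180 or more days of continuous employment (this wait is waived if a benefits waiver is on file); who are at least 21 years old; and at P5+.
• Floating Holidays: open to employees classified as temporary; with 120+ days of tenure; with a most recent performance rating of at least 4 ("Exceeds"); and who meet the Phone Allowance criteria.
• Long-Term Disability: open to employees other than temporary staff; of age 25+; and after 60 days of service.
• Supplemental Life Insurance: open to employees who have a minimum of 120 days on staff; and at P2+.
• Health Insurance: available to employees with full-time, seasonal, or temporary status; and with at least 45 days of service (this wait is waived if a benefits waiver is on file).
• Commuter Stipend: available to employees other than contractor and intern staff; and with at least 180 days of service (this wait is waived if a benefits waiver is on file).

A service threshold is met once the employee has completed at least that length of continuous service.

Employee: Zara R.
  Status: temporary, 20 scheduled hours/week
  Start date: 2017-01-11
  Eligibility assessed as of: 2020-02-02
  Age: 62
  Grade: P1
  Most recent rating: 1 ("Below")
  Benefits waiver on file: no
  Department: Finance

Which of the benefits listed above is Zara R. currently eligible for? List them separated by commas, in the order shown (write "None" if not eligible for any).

Service from 2017-01-11 to 2020-02-02: 1117 days.
Phone Allowance — no waiver, service 1117 days ≥ 180 days ✓; age 62 ≥ 21 ✓; grade P1 < P5 ✗ → not eligible.
Floating Holidays — status temporary ✓; service 1117 days ≥ 120 days ✓; rating 1 < 4 ✗ → not eligible.
Long-Term Disability — status temporary ✗ (excluded) → not eligible.
Supplemental Life Insurance — service 1117 days ≥ 120 days ✓; grade P1 < P2 ✗ → not eligible.
Health Insurance — status temporary ✓; no waiver, service 1117 days ≥ 45 days ✓ → eligible.
Commuter Stipend — status temporary ✓ (not excluded); no waiver, service 1117 days ≥ 180 days ✓ → eligible.

Health Insurance, Commuter Stipend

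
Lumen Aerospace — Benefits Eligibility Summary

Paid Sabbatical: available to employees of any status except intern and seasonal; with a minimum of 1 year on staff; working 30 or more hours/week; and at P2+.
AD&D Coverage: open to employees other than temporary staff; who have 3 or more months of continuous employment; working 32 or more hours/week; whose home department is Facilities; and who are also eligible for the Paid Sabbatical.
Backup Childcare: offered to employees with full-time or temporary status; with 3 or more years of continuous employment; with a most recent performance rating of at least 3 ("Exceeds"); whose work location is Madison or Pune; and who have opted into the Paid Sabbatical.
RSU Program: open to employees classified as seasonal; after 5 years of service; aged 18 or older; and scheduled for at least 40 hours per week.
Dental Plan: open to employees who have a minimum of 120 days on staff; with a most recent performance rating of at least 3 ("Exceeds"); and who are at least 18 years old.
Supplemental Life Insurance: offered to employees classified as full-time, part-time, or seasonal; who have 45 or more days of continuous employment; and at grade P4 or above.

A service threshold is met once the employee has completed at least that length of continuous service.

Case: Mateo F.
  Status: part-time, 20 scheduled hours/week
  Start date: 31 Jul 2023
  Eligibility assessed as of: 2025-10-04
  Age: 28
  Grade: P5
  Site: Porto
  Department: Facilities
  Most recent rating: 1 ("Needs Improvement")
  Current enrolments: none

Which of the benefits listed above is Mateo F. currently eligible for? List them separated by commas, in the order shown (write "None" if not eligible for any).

Service from 31 Jul 2023 to 2025-10-04: 796 days.
Paid Sabbatical — status part-time ✓ (not excluded); service 796 days ≥ 1 year (≈365 days) ✓; 20 hrs/wk < 30 ✗ → not eligible.
AD&D Coverage — status part-time ✓ (not excluded); service 796 days ≥ 3 months (≈90 days) ✓; 20 hrs/wk < 32 ✗ → not eligible.
Backup Childcare — status part-time ✗ (requires full-time or temporary) → not eligible.
RSU Program — status part-time ✗ (requires seasonal) → not eligible.
Dental Plan — service 796 days ≥ 120 days ✓; rating 1 < 3 ✗ → not eligible.
Supplemental Life Insurance — status part-time ✓; service 796 days ≥ 45 days ✓; grade P5 ≥ P4 ✓ → eligible.

Supplemental Life Insurance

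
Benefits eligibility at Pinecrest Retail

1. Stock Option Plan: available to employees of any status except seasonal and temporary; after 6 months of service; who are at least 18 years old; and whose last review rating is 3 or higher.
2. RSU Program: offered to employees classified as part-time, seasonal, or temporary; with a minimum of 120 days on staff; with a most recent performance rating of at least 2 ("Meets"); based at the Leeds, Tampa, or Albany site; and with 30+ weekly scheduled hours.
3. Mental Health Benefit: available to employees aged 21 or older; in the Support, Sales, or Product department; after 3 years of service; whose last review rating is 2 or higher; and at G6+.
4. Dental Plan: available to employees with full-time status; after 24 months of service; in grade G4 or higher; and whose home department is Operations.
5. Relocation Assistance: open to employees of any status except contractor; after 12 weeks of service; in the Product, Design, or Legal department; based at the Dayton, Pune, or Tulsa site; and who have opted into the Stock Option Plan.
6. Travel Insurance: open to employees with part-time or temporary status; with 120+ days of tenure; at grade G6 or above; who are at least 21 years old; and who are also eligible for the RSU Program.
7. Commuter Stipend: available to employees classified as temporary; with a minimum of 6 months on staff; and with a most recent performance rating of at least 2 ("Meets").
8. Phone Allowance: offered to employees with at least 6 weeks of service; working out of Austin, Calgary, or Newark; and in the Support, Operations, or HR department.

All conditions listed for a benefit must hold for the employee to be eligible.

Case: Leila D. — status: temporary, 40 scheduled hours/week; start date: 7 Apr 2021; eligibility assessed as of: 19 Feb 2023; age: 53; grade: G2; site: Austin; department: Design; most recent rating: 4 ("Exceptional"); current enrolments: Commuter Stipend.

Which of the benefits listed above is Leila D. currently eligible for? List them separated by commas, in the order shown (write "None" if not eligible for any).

Commuter Stipend

Service from 7 Apr 2021 to 19 Feb 2023: 683 days.
Stock Option Plan — status temporary ✗ (excluded) → not eligible.
RSU Program — status temporary ✓; service 683 days ≥ 120 days ✓; rating 4 ≥ 2 ✓; site Austin ✗ (not Leeds, Tampa, or Albany) → not eligible.
Mental Health Benefit — age 53 ≥ 21 ✓; dept Design ✗ → not eligible.
Dental Plan — status temporary ✗ (requires full-time) → not eligible.
Relocation Assistance — status temporary ✓ (not excluded); service 683 days ≥ 12 weeks (≈84 days) ✓; dept Design ✓; site Austin ✗ (not Dayton, Pune, or Tulsa) → not eligible.
Travel Insurance — status temporary ✓; service 683 days ≥ 120 days ✓; grade G2 < G6 ✗ → not eligible.
Commuter Stipend — status temporary ✓; service 683 days ≥ 6 months (≈180 days) ✓; rating 4 ≥ 2 ✓ → eligible.
Phone Allowance — service 683 days ≥ 6 weeks (≈42 days) ✓; site Austin ✓; dept Design ✗ → not eligible.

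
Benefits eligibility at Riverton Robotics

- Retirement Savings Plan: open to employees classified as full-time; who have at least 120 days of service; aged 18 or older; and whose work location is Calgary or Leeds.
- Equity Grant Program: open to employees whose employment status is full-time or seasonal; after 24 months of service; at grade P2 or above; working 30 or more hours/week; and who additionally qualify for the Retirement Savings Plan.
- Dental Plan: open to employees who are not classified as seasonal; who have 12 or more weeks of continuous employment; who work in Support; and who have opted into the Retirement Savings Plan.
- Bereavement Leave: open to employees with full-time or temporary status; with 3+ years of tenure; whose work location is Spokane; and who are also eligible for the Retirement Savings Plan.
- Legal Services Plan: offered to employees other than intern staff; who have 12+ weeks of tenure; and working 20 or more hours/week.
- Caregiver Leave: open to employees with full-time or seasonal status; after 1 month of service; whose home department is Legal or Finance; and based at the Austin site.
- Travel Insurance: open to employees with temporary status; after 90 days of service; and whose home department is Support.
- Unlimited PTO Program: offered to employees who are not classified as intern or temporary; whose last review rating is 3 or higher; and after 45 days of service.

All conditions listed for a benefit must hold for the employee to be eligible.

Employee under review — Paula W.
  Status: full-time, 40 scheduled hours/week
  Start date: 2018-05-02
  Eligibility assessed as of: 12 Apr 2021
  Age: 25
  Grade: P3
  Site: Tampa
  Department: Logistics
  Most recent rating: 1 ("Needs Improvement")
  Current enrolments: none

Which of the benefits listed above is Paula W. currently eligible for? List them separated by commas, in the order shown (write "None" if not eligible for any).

Service from 2018-05-02 to 12 Apr 2021: 1076 days.
Retirement Savings Plan — status full-time ✓; service 1076 days ≥ 120 days ✓; age 25 ≥ 18 ✓; site Tampa ✗ (not Calgary or Leeds) → not eligible.
Equity Grant Program — status full-time ✓; service 1076 days ≥ 24 months (≈720 days) ✓; grade P3 ≥ P2 ✓; 40 hrs/wk ≥ 30 ✓; not eligible for Retirement Savings Plan ✗ → not eligible.
Dental Plan — status full-time ✓ (not excluded); service 1076 days ≥ 12 weeks (≈84 days) ✓; dept Logistics ✗ → not eligible.
Bereavement Leave — status full-time ✓; service 1076 days < 3 years (≈1095 days) ✗ → not eligible.
Legal Services Plan — status full-time ✓ (not excluded); service 1076 days ≥ 12 weeks (≈84 days) ✓; 40 hrs/wk ≥ 20 ✓ → eligible.
Caregiver Leave — status full-time ✓; service 1076 days ≥ 1 month (≈30 days) ✓; dept Logistics ✗ → not eligible.
Travel Insurance — status full-time ✗ (requires temporary) → not eligible.
Unlimited PTO Program — status full-time ✓ (not excluded); rating 1 < 3 ✗ → not eligible.

Legal Services Plan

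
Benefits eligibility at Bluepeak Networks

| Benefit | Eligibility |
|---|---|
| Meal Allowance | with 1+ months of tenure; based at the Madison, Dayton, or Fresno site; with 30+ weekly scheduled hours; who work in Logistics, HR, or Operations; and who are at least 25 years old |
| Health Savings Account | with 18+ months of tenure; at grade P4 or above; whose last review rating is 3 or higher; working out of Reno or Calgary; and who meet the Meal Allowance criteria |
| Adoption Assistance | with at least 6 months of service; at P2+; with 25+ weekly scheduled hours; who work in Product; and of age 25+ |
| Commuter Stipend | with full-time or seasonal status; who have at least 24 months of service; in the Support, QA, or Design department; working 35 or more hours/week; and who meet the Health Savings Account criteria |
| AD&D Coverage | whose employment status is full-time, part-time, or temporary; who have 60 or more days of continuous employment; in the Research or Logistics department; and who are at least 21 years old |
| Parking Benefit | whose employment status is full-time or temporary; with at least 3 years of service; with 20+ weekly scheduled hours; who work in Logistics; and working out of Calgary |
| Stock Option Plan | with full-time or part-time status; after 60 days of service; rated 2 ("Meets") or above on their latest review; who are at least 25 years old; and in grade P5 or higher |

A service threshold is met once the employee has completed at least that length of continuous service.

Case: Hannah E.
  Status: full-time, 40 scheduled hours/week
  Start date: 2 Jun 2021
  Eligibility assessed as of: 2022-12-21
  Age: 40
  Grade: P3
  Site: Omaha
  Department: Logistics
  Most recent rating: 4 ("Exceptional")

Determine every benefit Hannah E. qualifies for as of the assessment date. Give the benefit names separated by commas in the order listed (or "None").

AD&D Coverage

Service from 2 Jun 2021 to 2022-12-21: 567 days.
Meal Allowance — service 567 days ≥ 1 month (≈30 days) ✓; site Omaha ✗ (not Madison, Dayton, or Fresno) → not eligible.
Health Savings Account — service 567 days ≥ 18 months (≈540 days) ✓; grade P3 < P4 ✗ → not eligible.
Adoption Assistance — service 567 days ≥ 6 months (≈180 days) ✓; grade P3 ≥ P2 ✓; 40 hrs/wk ≥ 25 ✓; dept Logistics ✗ → not eligible.
Commuter Stipend — status full-time ✓; service 567 days < 24 months (≈720 days) ✗ → not eligible.
AD&D Coverage — status full-time ✓; service 567 days ≥ 60 days ✓; dept Logistics ✓; age 40 ≥ 21 ✓ → eligible.
Parking Benefit — status full-time ✓; service 567 days < 3 years (≈1095 days) ✗ → not eligible.
Stock Option Plan — status full-time ✓; service 567 days ≥ 60 days ✓; rating 4 ≥ 2 ✓; age 40 ≥ 25 ✓; grade P3 < P5 ✗ → not eligible.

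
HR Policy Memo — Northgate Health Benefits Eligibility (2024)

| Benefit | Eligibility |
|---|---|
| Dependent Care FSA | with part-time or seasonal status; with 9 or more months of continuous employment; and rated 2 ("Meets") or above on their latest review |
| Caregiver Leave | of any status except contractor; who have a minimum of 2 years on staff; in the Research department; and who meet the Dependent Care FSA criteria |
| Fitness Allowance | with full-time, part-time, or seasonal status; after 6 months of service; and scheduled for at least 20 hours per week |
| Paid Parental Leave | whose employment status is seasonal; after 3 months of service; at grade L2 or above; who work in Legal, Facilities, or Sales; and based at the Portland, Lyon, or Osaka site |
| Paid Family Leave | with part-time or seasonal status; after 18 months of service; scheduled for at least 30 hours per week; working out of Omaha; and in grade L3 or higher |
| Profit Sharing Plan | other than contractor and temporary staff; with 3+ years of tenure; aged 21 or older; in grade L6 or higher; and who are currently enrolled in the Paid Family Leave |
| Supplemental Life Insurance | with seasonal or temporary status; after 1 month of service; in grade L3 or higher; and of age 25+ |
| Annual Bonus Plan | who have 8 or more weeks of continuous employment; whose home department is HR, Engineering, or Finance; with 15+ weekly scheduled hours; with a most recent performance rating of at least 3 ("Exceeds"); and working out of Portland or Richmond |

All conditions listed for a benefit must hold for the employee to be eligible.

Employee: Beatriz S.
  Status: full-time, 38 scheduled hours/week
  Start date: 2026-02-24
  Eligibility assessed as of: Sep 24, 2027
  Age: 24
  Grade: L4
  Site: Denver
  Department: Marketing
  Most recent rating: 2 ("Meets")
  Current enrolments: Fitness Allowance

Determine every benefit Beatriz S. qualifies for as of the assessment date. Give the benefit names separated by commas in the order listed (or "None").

Fitness Allowance

Service from 2026-02-24 to Sep 24, 2027: 577 days.
Dependent Care FSA — status full-time ✗ (requires part-time or seasonal) → not eligible.
Caregiver Leave — status full-time ✓ (not excluded); service 577 days < 2 years (≈730 days) ✗ → not eligible.
Fitness Allowance — status full-time ✓; service 577 days ≥ 6 months (≈180 days) ✓; 38 hrs/wk ≥ 20 ✓ → eligible.
Paid Parental Leave — status full-time ✗ (requires seasonal) → not eligible.
Paid Family Leave — status full-time ✗ (requires part-time or seasonal) → not eligible.
Profit Sharing Plan — status full-time ✓ (not excluded); service 577 days < 3 years (≈1095 days) ✗ → not eligible.
Supplemental Life Insurance — status full-time ✗ (requires seasonal or temporary) → not eligible.
Annual Bonus Plan — service 577 days ≥ 8 weeks (≈56 days) ✓; dept Marketing ✗ → not eligible.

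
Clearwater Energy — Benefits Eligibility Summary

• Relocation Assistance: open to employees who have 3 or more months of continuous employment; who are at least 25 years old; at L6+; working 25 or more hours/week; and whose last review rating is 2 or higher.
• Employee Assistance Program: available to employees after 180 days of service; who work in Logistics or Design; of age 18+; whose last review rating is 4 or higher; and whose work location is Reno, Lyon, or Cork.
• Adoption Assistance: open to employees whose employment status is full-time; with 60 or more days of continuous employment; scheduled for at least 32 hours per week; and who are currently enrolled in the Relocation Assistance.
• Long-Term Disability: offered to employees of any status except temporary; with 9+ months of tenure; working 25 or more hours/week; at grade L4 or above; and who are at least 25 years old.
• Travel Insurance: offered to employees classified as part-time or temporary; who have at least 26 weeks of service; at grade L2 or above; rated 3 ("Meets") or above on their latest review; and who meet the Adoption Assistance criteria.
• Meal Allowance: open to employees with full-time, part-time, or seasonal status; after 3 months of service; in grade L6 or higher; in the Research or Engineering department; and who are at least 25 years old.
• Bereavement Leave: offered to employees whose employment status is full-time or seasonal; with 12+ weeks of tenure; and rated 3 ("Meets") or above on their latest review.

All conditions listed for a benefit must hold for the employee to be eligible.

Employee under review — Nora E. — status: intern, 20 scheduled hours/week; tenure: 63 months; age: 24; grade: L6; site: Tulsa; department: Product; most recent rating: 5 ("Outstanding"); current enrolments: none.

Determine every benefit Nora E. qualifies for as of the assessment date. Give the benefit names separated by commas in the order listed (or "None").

Relocation Assistance — service 63 months ≥ 3 months ✓; age 24 < 25 ✗ → not eligible.
Employee Assistance Program — service 63 months ≥ 180 days ✓; dept Product ✗ → not eligible.
Adoption Assistance — status intern ✗ (requires full-time) → not eligible.
Long-Term Disability — status intern ✓ (not excluded); service 63 months ≥ 9 months ✓; 20 hrs/wk < 25 ✗ → not eligible.
Travel Insurance — status intern ✗ (requires part-time or temporary) → not eligible.
Meal Allowance — status intern ✗ (requires full-time, part-time, or seasonal) → not eligible.
Bereavement Leave — status intern ✗ (requires full-time or seasonal) → not eligible.

None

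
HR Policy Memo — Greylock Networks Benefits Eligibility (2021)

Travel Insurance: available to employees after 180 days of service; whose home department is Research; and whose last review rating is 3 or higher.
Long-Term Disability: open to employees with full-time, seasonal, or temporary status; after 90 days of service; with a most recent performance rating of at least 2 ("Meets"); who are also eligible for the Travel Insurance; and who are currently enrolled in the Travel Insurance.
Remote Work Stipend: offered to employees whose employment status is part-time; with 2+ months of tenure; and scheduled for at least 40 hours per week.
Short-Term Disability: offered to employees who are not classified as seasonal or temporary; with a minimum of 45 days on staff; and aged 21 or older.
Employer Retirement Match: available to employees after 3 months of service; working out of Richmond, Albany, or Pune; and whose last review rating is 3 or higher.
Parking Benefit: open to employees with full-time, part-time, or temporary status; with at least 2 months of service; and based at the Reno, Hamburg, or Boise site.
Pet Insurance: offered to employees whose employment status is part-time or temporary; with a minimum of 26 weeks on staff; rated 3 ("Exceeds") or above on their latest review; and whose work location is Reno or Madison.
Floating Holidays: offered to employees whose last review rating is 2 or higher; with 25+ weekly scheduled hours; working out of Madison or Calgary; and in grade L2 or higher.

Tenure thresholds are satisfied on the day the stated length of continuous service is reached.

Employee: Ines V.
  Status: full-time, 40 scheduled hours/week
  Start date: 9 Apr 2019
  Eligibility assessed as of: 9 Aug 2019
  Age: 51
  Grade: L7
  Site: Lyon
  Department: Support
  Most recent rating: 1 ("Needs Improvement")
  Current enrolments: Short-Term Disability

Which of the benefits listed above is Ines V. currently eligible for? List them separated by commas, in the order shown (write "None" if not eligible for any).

Short-Term Disability

Service from 9 Apr 2019 to 9 Aug 2019: 122 days.
Travel Insurance — service 122 days < 180 days ✗ → not eligible.
Long-Term Disability — status full-time ✓; service 122 days ≥ 90 days ✓; rating 1 < 2 ✗ → not eligible.
Remote Work Stipend — status full-time ✗ (requires part-time) → not eligible.
Short-Term Disability — status full-time ✓ (not excluded); service 122 days ≥ 45 days ✓; age 51 ≥ 21 ✓ → eligible.
Employer Retirement Match — service 122 days ≥ 3 months (≈90 days) ✓; site Lyon ✗ (not Richmond, Albany, or Pune) → not eligible.
Parking Benefit — status full-time ✓; service 122 days ≥ 2 months (≈60 days) ✓; site Lyon ✗ (not Reno, Hamburg, or Boise) → not eligible.
Pet Insurance — status full-time ✗ (requires part-time or temporary) → not eligible.
Floating Holidays — rating 1 < 2 ✗ → not eligible.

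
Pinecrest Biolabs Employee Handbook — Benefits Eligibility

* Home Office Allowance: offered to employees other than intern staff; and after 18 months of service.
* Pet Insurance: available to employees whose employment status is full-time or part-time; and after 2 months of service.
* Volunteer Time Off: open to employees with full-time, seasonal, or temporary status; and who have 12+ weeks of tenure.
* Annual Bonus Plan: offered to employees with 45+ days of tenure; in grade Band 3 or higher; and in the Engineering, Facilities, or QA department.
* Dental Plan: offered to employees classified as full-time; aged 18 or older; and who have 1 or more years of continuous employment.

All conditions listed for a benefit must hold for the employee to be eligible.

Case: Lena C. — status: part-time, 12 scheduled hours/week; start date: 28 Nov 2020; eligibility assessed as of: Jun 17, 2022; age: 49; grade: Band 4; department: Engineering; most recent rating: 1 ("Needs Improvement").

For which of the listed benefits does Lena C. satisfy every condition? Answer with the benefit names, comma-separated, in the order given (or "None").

Service from 28 Nov 2020 to Jun 17, 2022: 566 days.
Home Office Allowance — status part-time ✓ (not excluded); service 566 days ≥ 18 months (≈540 days) ✓ → eligible.
Pet Insurance — status part-time ✓; service 566 days ≥ 2 months (≈60 days) ✓ → eligible.
Volunteer Time Off — status part-time ✗ (requires full-time, seasonal, or temporary) → not eligible.
Annual Bonus Plan — service 566 days ≥ 45 days ✓; grade Band 4 ≥ Band 3 ✓; dept Engineering ✓ → eligible.
Dental Plan — status part-time ✗ (requires full-time) → not eligible.

Home Office Allowance, Pet Insurance, Annual Bonus Plan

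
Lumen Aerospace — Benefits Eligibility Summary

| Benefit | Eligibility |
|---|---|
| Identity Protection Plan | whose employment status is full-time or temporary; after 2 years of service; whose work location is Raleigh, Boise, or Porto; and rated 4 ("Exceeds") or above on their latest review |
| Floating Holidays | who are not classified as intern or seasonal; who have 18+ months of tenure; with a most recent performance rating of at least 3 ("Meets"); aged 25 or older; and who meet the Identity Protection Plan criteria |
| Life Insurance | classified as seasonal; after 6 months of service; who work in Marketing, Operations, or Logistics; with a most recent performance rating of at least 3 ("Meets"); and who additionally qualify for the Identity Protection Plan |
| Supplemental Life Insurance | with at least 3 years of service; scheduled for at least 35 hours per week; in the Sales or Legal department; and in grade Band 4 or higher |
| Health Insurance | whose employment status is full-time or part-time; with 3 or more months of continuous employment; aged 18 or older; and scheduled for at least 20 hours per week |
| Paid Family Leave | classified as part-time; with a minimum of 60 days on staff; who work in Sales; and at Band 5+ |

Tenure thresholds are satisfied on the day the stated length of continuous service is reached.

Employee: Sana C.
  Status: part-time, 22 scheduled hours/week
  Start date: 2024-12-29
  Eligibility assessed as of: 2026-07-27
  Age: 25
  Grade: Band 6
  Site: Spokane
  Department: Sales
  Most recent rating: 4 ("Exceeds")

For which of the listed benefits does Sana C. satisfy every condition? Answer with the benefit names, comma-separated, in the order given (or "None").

Health Insurance, Paid Family Leave

Service from 2024-12-29 to 2026-07-27: 575 days.
Identity Protection Plan — status part-time ✗ (requires full-time or temporary) → not eligible.
Floating Holidays — status part-time ✓ (not excluded); service 575 days ≥ 18 months (≈540 days) ✓; rating 4 ≥ 3 ✓; age 25 ≥ 25 ✓; not eligible for Identity Protection Plan ✗ → not eligible.
Life Insurance — status part-time ✗ (requires seasonal) → not eligible.
Supplemental Life Insurance — service 575 days < 3 years (≈1095 days) ✗ → not eligible.
Health Insurance — status part-time ✓; service 575 days ≥ 3 months (≈90 days) ✓; age 25 ≥ 18 ✓; 22 hrs/wk ≥ 20 ✓ → eligible.
Paid Family Leave — status part-time ✓; service 575 days ≥ 60 days ✓; dept Sales ✓; grade Band 6 ≥ Band 5 ✓ → eligible.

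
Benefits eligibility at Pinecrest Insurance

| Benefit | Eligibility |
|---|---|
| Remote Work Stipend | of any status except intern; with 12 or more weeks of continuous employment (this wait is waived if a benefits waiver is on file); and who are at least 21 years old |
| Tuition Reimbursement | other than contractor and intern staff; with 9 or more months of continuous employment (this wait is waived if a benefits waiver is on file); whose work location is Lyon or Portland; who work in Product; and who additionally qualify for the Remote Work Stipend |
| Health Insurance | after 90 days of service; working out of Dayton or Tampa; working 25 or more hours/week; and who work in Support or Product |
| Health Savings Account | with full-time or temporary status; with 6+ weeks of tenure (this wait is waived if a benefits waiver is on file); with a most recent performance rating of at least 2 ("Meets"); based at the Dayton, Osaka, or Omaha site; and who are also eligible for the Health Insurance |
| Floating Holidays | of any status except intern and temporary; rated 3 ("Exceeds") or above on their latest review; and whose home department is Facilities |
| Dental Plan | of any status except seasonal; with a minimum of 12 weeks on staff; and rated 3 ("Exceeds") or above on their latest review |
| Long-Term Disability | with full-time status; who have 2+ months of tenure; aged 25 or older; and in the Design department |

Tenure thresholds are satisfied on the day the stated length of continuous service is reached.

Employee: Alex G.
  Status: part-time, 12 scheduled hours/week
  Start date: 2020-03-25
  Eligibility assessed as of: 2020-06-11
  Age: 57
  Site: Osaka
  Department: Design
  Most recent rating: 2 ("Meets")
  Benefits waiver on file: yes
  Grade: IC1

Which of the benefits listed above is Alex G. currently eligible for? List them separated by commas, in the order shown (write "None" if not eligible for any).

Service from 2020-03-25 to 2020-06-11: 78 days.
Remote Work Stipend — status part-time ✓ (not excluded); benefits waiver on file ✓; age 57 ≥ 21 ✓ → eligible.
Tuition Reimbursement — status part-time ✓ (not excluded); benefits waiver on file ✓; site Osaka ✗ (not Lyon or Portland) → not eligible.
Health Insurance — service 78 days < 90 days ✗ → not eligible.
Health Savings Account — status part-time ✗ (requires full-time or temporary) → not eligible.
Floating Holidays — status part-time ✓ (not excluded); rating 2 < 3 ✗ → not eligible.
Dental Plan — status part-time ✓ (not excluded); service 78 days < 12 weeks (≈84 days) ✗ → not eligible.
Long-Term Disability — status part-time ✗ (requires full-time) → not eligible.

Remote Work Stipend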